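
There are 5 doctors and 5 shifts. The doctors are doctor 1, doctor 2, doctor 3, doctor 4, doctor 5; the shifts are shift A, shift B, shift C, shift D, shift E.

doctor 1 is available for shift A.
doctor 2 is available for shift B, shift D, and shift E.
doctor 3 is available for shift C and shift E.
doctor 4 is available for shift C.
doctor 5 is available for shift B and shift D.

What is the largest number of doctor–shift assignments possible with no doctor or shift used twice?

5

One maximum matching: doctor 1-shift A, doctor 2-shift B, doctor 3-shift E, doctor 4-shift C, doctor 5-shift D.
All 5 doctors are matched, so no larger matching exists.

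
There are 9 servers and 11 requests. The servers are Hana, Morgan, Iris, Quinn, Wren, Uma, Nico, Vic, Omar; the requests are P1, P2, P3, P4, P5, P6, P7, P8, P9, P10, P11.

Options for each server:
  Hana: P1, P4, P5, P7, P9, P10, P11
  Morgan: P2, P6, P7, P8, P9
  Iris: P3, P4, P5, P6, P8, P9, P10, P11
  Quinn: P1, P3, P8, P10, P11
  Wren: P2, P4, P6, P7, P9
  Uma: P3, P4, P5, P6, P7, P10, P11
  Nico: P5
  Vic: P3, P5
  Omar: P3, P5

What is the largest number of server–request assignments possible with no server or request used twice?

8

One maximum matching: Hana→P7, Morgan→P2, Iris→P8, Quinn→P1, Wren→P6, Uma→P11, Nico→P5, Vic→P3.
The set {Nico, Vic, Omar} has only 2 neighbours ({P3, P5}), so by Hall's theorem at most 8 of the 9 servers can be matched.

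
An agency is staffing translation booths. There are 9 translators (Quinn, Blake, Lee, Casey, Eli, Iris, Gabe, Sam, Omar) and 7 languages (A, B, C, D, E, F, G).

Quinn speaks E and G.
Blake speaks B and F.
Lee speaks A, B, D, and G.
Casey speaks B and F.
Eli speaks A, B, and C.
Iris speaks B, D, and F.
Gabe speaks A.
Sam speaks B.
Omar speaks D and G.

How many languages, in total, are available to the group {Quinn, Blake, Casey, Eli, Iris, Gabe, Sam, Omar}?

7

The union of neighbours of {Quinn, Blake, Casey, Eli, Iris, Gabe, Sam, Omar} is {A, B, C, D, E, F, G}, which has 7 elements.
Since |N(S)| = 7 < |S| = 8, Hall's condition fails for this subset.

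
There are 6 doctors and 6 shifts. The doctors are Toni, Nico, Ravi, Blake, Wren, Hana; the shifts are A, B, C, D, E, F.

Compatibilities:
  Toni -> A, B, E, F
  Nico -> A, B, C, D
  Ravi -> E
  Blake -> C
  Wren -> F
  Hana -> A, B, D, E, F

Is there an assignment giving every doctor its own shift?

Yes

A valid assignment of size 6: Toni→B, Nico→D, Ravi→E, Blake→C, Wren→F, Hana→A.
All 6 doctors are covered.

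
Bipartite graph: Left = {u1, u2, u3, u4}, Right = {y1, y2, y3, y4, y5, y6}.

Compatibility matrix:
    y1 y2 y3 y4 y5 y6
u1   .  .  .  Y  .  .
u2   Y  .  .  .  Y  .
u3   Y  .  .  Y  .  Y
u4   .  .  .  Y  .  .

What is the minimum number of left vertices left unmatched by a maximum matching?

One maximum matching: u1→y4, u2→y5, u3→y1.
The set {u1, u4} has only 1 neighbour ({y4}), so by Hall's theorem at most 3 of the 4 left vertices can be matched.
That matches 3 of the 4, leaving 1 unmatched; no matching can do better.

1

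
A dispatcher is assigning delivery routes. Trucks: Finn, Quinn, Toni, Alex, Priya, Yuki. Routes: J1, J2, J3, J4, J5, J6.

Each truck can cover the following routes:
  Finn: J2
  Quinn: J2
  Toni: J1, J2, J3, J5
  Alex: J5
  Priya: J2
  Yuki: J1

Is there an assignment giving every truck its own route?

No

The set {Finn, Quinn, Priya} has only 1 neighbour ({J2}), so by Hall's theorem at most 4 of the 6 trucks can be matched.
Hence no matching covers every truck.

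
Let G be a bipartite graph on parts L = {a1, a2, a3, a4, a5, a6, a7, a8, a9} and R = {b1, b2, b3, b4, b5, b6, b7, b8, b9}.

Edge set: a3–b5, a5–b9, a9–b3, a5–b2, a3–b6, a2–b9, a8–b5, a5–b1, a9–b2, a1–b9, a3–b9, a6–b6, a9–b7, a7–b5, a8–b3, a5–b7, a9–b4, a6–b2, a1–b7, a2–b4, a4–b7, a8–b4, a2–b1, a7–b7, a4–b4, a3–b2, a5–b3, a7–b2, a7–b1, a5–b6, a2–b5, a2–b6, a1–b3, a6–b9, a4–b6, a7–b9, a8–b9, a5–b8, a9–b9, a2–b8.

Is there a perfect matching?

One maximum matching: a1–b3, a2–b1, a3–b9, a4–b4, a5–b8, a6–b6, a7–b2, a8–b5, a9–b7.
Every left vertex is matched, so this is a perfect matching.

Yes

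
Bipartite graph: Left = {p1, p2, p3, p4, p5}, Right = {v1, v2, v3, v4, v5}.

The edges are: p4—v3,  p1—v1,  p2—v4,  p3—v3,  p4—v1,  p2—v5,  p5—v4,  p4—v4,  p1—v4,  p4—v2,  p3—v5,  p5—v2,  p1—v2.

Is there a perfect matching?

One maximum matching: p1-v4, p2-v5, p3-v3, p4-v1, p5-v2.
All 5 left vertices are covered.

Yes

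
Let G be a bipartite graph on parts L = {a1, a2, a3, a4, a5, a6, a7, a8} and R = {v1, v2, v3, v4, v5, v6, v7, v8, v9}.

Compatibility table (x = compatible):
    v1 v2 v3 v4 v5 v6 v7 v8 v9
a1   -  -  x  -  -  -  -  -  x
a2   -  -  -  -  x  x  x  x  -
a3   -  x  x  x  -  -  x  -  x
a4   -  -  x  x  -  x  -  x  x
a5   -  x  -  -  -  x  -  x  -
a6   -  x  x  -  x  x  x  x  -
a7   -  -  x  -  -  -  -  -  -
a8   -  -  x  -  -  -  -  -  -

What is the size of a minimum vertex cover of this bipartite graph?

The 7 edges a1–v9, a2–v7, a3–v4, a4–v8, a5–v6, a6–v2, a7–v3 form a matching, so any vertex cover needs at least 7 vertices (one per matched edge).
Conversely {a1, a2, a3, a4, a5, a6, v3} meets every edge and has exactly 7 vertices, so 7 is optimal.

7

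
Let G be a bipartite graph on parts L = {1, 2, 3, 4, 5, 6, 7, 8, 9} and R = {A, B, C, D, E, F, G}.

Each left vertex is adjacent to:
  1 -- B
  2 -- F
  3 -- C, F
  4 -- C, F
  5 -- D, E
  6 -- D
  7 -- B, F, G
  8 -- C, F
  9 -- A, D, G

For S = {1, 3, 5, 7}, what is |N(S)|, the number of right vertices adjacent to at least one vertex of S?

6

The union of neighbours of {1, 3, 5, 7} is {B, C, D, E, F, G}, which has 6 elements.
Since |N(S)| = 6 ≥ |S| = 4, Hall's condition holds for this subset.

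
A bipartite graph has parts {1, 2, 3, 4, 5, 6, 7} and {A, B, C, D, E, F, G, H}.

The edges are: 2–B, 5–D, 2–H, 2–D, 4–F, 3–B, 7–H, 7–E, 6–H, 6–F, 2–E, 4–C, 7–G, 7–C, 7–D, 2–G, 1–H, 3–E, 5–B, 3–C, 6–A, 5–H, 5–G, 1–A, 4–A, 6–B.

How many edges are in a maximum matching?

7

One maximum matching: 1-A, 2-H, 3-E, 4-C, 5-B, 6-F, 7-G.
This saturates every left vertex, so 7 is the maximum.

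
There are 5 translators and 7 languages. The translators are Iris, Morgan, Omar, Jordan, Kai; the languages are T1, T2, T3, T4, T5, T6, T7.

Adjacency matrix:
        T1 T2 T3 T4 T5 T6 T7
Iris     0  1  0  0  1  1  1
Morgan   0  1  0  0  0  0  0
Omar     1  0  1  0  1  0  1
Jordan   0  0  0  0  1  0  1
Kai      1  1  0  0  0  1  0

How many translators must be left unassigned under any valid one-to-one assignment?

0

A valid assignment of size 5: Iris→T7, Morgan→T2, Omar→T1, Jordan→T5, Kai→T6.
All 5 translators are matched, so no larger matching exists.
That matches 5 of the 5, leaving 0 unmatched; no matching can do better.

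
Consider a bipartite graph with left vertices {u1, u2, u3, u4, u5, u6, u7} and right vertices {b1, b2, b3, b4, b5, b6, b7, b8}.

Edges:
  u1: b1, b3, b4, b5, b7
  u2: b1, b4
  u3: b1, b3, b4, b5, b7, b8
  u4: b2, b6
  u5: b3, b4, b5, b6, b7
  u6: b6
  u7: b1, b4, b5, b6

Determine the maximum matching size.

For example, pair u1–b7, u2–b1, u3–b8, u4–b2, u5–b4, u6–b6, u7–b5.
This saturates every left vertex, so 7 is the maximum.

7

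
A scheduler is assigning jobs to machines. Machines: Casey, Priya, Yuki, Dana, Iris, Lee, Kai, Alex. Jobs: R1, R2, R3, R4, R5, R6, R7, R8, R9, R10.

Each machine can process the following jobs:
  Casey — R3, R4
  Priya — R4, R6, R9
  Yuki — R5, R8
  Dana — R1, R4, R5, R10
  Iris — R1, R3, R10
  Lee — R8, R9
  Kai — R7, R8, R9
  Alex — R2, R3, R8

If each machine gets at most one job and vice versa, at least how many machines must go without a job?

One maximum matching: Casey→R3, Priya→R4, Yuki→R5, Dana→R10, Iris→R1, Lee→R9, Kai→R7, Alex→R8.
This saturates every machine, so 8 is the maximum.
That matches 8 of the 8, leaving 0 unmatched; no matching can do better.

0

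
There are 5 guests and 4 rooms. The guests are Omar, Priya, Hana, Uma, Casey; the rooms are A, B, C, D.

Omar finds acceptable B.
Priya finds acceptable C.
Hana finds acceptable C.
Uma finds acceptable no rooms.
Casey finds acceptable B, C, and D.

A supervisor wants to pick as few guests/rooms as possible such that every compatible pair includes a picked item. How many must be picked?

3

A maximum matching has 3 edges (e.g. Omar–B, Priya–C, Casey–D).
By König's theorem the minimum vertex cover has the same size. One such cover is {Omar, Casey, C}.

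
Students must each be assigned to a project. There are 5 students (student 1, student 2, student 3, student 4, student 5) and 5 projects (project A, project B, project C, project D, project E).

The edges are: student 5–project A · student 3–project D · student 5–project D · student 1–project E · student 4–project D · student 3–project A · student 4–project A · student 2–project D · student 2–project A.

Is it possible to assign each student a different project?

The set {student 2, student 3, student 4, student 5} has only 2 neighbours ({project A, project D}), so by Hall's theorem at most 3 of the 5 students can be matched.
Hence no matching covers every student.

No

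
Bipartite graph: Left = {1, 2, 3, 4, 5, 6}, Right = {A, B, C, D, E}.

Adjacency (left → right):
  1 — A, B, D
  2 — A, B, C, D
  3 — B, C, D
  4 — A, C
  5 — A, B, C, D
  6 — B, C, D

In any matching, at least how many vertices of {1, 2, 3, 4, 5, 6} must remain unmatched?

2

One maximum matching: 1→A, 2→B, 3→D, 4→C.
The set {1, 2, 3, 4, 5, 6} has only 4 neighbours ({A, B, C, D}), so by Hall's theorem at most 4 of the 6 left vertices can be matched.
That matches 4 of the 6, leaving 2 unmatched; no matching can do better.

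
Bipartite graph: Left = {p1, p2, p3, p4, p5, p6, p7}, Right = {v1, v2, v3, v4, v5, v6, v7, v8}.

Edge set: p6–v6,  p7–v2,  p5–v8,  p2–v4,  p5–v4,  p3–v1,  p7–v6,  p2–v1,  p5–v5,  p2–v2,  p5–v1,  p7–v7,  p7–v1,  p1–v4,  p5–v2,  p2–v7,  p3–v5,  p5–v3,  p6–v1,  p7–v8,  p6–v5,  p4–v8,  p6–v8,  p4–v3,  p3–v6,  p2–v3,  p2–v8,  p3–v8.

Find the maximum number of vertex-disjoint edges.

7

One maximum matching: p1→v4, p2→v3, p3→v6, p4→v8, p5→v1, p6→v5, p7→v2.
All 7 left vertices are matched, so no larger matching exists.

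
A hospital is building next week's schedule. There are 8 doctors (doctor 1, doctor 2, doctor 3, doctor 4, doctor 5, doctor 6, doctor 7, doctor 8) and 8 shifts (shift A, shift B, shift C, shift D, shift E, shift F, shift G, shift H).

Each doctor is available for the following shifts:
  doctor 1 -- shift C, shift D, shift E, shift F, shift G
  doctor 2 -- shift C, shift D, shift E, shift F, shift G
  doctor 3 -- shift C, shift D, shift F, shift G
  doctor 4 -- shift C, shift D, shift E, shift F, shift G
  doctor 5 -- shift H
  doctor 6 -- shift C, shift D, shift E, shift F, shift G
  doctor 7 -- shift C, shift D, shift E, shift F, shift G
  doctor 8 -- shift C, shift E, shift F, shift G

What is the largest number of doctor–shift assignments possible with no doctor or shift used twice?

6

One maximum matching: doctor 1–shift E, doctor 2–shift C, doctor 3–shift D, doctor 4–shift F, doctor 5–shift H, doctor 6–shift G.
The set {doctor 1, doctor 2, doctor 3, doctor 4, doctor 6, doctor 7, doctor 8} has only 5 neighbours ({shift C, shift D, shift E, shift F, shift G}), so by Hall's theorem at most 6 of the 8 doctors can be matched.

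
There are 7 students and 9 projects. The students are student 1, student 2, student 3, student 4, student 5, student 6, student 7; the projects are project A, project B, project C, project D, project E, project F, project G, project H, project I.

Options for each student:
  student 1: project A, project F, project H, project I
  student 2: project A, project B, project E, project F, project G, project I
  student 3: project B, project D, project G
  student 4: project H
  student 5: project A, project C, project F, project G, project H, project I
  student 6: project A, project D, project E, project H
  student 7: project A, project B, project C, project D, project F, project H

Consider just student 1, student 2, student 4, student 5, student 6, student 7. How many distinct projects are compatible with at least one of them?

The union of neighbours of {student 1, student 2, student 4, student 5, student 6, student 7} is {project A, project B, project C, project D, project E, project F, project G, project H, project I}, which has 9 elements.
Since |N(S)| = 9 ≥ |S| = 6, Hall's condition holds for this subset.

9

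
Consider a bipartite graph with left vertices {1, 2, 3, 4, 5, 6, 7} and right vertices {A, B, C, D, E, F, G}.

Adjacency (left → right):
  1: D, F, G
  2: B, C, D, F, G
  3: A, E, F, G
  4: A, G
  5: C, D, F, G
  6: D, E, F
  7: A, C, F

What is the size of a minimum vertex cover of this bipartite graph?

A maximum matching has 7 edges (e.g. 1–D, 2–B, 3–G, 4–A, 5–C, 6–E, 7–F).
By König's theorem the minimum vertex cover has the same size. One such cover is {1, 2, 3, 4, 5, 6, 7}.

7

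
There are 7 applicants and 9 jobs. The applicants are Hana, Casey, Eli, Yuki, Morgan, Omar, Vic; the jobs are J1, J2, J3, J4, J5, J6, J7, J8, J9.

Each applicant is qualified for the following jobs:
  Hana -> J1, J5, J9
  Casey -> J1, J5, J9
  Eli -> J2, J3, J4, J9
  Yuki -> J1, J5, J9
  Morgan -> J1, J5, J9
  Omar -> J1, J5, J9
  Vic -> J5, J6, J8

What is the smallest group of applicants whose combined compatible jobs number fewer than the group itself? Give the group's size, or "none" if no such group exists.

4

Take S = {Hana, Casey, Yuki, Morgan}. Its neighbourhood is {J1, J5, J9}, so |N(S)| = 3 < |S| = 4.
Every subset of size less than 4 has at least as many neighbours as members, so 4 is the minimum.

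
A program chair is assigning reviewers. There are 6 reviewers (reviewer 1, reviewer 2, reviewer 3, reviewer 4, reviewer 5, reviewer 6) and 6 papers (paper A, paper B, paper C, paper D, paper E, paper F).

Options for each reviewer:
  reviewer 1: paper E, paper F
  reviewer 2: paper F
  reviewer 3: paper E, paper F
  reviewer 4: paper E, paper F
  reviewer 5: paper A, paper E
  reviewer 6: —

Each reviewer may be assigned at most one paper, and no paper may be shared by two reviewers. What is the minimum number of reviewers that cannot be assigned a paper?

A valid assignment of size 3: reviewer 1-paper E, reviewer 2-paper F, reviewer 5-paper A.
The set {reviewer 1, reviewer 2, reviewer 3, reviewer 4, reviewer 6} has only 2 neighbours ({paper E, paper F}), so by Hall's theorem at most 3 of the 6 reviewers can be matched.
That matches 3 of the 6, leaving 3 unmatched; no matching can do better.

3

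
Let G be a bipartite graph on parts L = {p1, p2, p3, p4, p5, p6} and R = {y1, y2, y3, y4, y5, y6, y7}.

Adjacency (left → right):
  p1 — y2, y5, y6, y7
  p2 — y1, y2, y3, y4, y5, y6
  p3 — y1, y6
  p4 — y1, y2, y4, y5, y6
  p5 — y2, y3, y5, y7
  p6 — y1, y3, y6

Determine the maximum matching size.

6

A valid assignment of size 6: p1→y7, p2→y4, p3→y1, p4→y6, p5→y2, p6→y3.
This saturates every left vertex, so 6 is the maximum.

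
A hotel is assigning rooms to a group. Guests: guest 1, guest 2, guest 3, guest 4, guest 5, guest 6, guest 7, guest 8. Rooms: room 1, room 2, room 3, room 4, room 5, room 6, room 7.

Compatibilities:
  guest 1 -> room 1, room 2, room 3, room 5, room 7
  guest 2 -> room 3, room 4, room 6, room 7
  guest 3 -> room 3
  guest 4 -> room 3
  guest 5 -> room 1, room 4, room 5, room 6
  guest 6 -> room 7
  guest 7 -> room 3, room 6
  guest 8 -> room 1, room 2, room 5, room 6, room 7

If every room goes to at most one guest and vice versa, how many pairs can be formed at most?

7

A valid assignment of size 7: guest 1→room 2, guest 2→room 4, guest 3→room 3, guest 5→room 1, guest 6→room 7, guest 7→room 6, guest 8→room 5.
The set {guest 3, guest 4} has only 1 neighbour ({room 3}), so by Hall's theorem at most 7 of the 8 guests can be matched.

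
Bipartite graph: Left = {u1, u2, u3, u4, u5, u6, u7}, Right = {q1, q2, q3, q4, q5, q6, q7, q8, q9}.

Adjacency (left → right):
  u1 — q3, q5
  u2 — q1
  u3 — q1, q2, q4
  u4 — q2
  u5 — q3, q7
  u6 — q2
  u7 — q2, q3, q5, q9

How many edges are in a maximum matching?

A valid assignment of size 6: u1-q3, u2-q1, u3-q4, u4-q2, u5-q7, u7-q5.
The set {u4, u6} has only 1 neighbour ({q2}), so by Hall's theorem at most 6 of the 7 left vertices can be matched.

6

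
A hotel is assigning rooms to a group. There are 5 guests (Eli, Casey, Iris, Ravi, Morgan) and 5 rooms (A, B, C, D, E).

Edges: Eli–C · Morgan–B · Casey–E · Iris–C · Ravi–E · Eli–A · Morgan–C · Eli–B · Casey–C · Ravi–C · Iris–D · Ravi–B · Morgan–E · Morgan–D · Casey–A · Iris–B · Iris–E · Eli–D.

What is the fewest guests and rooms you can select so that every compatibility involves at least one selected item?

5

The 5 edges Eli–D, Casey–A, Iris–C, Ravi–E, Morgan–B form a matching, so any vertex cover needs at least 5 vertices (one per matched edge).
Conversely {Eli, Casey, Iris, Ravi, Morgan} meets every edge and has exactly 5 vertices, so 5 is optimal.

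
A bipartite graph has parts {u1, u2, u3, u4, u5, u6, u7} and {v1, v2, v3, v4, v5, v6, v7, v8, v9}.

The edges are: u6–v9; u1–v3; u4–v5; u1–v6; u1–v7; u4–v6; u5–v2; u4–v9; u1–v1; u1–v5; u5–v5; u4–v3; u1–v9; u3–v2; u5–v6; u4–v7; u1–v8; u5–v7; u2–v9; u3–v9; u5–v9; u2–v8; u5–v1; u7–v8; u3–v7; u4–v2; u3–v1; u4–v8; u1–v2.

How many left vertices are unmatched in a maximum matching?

1

For example, pair u1→v2, u2→v8, u3→v7, u4→v3, u5→v6, u6→v9.
The set {u2, u6, u7} has only 2 neighbours ({v8, v9}), so by Hall's theorem at most 6 of the 7 left vertices can be matched.
That matches 6 of the 7, leaving 1 unmatched; no matching can do better.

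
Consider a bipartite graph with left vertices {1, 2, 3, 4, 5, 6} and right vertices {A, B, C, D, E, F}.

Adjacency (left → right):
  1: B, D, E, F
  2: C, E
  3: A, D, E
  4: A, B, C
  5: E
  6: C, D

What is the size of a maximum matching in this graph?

6

For example, pair 1→F, 2→C, 3→A, 4→B, 5→E, 6→D.
This saturates every left vertex, so 6 is the maximum.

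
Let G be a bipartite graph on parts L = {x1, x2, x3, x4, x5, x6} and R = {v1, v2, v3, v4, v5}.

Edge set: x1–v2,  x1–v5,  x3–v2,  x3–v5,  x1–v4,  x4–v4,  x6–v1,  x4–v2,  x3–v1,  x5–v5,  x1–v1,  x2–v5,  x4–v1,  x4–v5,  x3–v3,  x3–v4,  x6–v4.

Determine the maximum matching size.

5

For example, pair x1–v2, x2–v5, x3–v3, x4–v4, x6–v1.
The set {x2, x5} has only 1 neighbour ({v5}), so by Hall's theorem at most 5 of the 6 left vertices can be matched.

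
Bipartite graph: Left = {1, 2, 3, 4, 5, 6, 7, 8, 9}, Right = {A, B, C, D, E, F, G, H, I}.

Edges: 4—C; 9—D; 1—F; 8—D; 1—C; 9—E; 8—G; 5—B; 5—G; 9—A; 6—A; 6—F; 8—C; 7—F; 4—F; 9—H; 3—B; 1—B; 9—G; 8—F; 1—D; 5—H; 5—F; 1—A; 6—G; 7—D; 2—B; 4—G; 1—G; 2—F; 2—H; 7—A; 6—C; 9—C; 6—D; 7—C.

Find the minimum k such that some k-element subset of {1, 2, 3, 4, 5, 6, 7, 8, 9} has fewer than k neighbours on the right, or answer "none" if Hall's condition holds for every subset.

8

Take S = {1, 2, 3, 4, 5, 6, 7, 8}. Its neighbourhood is {A, B, C, D, F, G, H}, so |N(S)| = 7 < |S| = 8.
Every subset of size less than 8 has at least as many neighbours as members, so 8 is the minimum.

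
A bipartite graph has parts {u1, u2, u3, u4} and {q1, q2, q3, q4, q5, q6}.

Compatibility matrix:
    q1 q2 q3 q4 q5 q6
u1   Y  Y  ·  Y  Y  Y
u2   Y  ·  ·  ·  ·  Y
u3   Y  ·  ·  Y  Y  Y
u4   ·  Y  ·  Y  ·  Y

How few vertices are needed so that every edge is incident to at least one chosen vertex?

4

The 4 edges u1–q2, u2–q1, u3–q4, u4–q6 form a matching, so any vertex cover needs at least 4 vertices (one per matched edge).
Conversely {u1, u2, u3, u4} meets every edge and has exactly 4 vertices, so 4 is optimal.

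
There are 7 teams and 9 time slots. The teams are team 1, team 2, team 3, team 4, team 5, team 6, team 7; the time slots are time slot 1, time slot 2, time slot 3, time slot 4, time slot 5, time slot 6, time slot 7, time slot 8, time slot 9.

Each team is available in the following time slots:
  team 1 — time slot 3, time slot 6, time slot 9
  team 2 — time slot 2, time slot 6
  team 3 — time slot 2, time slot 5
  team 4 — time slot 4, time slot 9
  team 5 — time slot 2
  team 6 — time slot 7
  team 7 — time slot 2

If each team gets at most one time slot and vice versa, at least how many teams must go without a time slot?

1

A valid assignment of size 6: team 1–time slot 3, team 2–time slot 6, team 3–time slot 5, team 4–time slot 4, team 5–time slot 2, team 6–time slot 7.
The set {team 5, team 7} has only 1 neighbour ({time slot 2}), so by Hall's theorem at most 6 of the 7 teams can be matched.
That matches 6 of the 7, leaving 1 unmatched; no matching can do better.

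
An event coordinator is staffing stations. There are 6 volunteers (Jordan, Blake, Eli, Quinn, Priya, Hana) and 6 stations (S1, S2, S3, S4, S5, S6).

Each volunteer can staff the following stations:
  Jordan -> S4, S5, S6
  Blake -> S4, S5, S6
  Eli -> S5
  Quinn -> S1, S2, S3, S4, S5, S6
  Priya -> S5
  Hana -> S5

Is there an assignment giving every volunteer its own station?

No

The set {Eli, Priya, Hana} has only 1 neighbour ({S5}), so by Hall's theorem at most 4 of the 6 volunteers can be matched.
Hence no matching covers every volunteer.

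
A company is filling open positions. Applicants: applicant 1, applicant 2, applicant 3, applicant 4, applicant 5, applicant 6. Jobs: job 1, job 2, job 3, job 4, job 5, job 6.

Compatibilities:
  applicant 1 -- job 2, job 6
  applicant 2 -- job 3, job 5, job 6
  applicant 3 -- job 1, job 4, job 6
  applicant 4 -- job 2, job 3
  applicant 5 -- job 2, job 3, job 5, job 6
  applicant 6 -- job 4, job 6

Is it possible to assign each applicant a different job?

One maximum matching: applicant 1→job 6, applicant 2→job 5, applicant 3→job 1, applicant 4→job 3, applicant 5→job 2, applicant 6→job 4.
Every applicant is matched, so this is a perfect matching.

Yes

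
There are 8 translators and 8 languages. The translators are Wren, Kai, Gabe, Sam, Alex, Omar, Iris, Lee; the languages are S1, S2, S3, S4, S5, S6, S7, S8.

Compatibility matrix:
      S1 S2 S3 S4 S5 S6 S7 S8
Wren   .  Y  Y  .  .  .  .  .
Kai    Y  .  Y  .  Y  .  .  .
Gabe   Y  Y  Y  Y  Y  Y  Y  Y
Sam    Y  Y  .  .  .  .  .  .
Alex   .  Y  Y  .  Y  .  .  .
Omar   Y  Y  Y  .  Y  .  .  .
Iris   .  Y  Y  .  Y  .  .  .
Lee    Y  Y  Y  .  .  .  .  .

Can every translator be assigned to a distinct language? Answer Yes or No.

No

The set {Wren, Kai, Sam, Alex, Omar, Iris, Lee} has only 4 neighbours ({S1, S2, S3, S5}), so by Hall's theorem at most 5 of the 8 translators can be matched.
Hence no matching covers every translator.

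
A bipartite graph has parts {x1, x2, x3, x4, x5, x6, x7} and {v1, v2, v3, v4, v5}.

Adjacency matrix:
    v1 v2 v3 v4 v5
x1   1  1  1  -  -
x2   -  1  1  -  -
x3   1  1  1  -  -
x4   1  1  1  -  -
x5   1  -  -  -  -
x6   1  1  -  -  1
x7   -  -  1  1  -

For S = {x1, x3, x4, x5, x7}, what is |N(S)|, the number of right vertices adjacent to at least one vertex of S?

The union of neighbours of {x1, x3, x4, x5, x7} is {v1, v2, v3, v4}, which has 4 elements.
Since |N(S)| = 4 < |S| = 5, Hall's condition fails for this subset.

4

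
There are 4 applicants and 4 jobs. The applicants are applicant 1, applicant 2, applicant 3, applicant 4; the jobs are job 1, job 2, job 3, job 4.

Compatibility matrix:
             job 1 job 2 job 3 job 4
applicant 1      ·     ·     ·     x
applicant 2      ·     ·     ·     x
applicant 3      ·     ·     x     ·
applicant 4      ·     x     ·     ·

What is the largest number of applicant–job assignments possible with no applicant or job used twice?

A valid assignment of size 3: applicant 1→job 4, applicant 3→job 3, applicant 4→job 2.
The set {applicant 1, applicant 2} has only 1 neighbour ({job 4}), so by Hall's theorem at most 3 of the 4 applicants can be matched.

3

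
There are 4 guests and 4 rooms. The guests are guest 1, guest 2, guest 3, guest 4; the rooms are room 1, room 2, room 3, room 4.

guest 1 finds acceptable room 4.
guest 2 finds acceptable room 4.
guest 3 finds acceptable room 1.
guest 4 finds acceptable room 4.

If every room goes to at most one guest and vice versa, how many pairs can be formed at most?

One maximum matching: guest 1–room 4, guest 3–room 1.
The set {guest 1, guest 2, guest 4} has only 1 neighbour ({room 4}), so by Hall's theorem at most 2 of the 4 guests can be matched.

2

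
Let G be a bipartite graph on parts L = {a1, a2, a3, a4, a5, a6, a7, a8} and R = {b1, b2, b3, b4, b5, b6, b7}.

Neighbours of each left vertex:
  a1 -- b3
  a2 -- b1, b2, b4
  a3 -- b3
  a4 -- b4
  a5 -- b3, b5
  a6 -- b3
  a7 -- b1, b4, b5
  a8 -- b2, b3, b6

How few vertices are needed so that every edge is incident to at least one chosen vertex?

6

A maximum matching has 6 edges (e.g. a1–b3, a2–b2, a4–b4, a5–b5, a7–b1, a8–b6).
By König's theorem the minimum vertex cover has the same size. One such cover is {a2, a4, a5, a7, a8, b3}.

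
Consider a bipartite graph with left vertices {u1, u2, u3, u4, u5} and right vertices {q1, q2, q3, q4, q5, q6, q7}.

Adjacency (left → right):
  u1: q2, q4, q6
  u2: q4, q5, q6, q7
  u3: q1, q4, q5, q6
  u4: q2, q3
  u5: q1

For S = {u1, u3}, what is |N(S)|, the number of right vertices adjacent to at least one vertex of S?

5

The union of neighbours of {u1, u3} is {q1, q2, q4, q5, q6}, which has 5 elements.
Since |N(S)| = 5 ≥ |S| = 2, Hall's condition holds for this subset.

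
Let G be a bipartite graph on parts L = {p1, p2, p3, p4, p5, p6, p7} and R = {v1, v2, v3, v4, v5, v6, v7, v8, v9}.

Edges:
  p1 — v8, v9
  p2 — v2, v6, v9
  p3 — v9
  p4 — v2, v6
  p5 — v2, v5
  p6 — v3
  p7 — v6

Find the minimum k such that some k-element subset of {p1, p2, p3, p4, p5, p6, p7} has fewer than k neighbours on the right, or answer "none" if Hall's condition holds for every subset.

Take S = {p2, p3, p4, p7}. Its neighbourhood is {v2, v6, v9}, so |N(S)| = 3 < |S| = 4.
Every subset of size less than 4 has at least as many neighbours as members, so 4 is the minimum.

4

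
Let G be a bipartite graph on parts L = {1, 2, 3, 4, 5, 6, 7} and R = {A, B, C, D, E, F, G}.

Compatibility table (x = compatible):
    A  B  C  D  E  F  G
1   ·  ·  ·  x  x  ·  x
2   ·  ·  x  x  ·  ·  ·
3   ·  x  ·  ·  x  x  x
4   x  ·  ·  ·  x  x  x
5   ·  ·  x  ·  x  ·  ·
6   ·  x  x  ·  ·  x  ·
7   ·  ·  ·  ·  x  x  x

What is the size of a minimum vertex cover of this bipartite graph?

7

{1, 2, 3, 4, 5, 6, 7} is a vertex cover of size 7: every edge has an endpoint in this set.
No smaller cover exists because 1–G, 2–D, 3–B, 4–A, 5–C, 6–F, 7–E is a matching of size 7, and a cover must include an endpoint of each of these disjoint edges (König's theorem).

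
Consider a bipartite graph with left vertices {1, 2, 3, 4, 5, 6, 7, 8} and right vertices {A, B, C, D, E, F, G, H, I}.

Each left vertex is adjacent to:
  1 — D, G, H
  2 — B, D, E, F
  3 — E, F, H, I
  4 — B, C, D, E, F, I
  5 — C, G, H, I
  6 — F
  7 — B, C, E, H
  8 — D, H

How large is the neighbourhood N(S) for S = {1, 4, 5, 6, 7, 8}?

The union of neighbours of {1, 4, 5, 6, 7, 8} is {B, C, D, E, F, G, H, I}, which has 8 elements.
Since |N(S)| = 8 ≥ |S| = 6, Hall's condition holds for this subset.

8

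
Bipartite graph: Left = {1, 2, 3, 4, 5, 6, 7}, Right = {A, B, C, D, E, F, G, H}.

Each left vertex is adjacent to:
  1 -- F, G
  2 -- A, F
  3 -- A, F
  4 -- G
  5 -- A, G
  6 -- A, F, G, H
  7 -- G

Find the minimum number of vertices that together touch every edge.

A maximum matching has 4 edges (e.g. 1–G, 2–A, 3–F, 6–H).
By König's theorem the minimum vertex cover has the same size. One such cover is {6, A, F, G}.

4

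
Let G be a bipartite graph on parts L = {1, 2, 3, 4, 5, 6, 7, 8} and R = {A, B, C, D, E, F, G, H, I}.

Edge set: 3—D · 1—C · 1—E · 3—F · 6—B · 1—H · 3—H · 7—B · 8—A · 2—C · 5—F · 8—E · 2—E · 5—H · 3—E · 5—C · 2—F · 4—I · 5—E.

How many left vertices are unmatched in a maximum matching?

One maximum matching: 1→C, 2→F, 3→D, 4→I, 5→H, 6→B, 8→E.
The set {6, 7} has only 1 neighbour ({B}), so by Hall's theorem at most 7 of the 8 left vertices can be matched.
That matches 7 of the 8, leaving 1 unmatched; no matching can do better.

1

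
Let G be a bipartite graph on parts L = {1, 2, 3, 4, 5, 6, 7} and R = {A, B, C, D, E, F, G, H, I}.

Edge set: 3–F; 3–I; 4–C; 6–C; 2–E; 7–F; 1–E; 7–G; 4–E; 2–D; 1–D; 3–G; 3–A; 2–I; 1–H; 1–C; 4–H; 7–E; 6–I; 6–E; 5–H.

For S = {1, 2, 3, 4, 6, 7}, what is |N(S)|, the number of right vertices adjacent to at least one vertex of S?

The union of neighbours of {1, 2, 3, 4, 6, 7} is {A, C, D, E, F, G, H, I}, which has 8 elements.
Since |N(S)| = 8 ≥ |S| = 6, Hall's condition holds for this subset.

8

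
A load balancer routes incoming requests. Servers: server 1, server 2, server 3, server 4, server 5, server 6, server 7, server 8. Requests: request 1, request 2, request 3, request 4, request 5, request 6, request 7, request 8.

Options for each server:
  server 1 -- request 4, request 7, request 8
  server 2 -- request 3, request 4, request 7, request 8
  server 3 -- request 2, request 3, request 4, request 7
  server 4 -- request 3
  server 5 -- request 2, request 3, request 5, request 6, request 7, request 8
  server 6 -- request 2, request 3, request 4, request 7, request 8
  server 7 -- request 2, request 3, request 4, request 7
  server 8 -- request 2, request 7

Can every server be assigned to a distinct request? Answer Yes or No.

The set {server 1, server 2, server 3, server 4, server 6, server 7, server 8} has only 5 neighbours ({request 2, request 3, request 4, request 7, request 8}), so by Hall's theorem at most 6 of the 8 servers can be matched.
Hence no matching covers every server.

No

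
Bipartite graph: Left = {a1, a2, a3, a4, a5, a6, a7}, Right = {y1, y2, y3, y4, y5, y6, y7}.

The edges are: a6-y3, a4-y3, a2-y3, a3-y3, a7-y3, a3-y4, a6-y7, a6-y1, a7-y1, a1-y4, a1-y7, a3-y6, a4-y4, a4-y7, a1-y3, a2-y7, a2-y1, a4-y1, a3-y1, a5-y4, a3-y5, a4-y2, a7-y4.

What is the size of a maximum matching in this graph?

6

For example, pair a1→y7, a2→y1, a3→y6, a4→y2, a5→y4, a6→y3.
The set {a1, a2, a5, a6, a7} has only 4 neighbours ({y1, y3, y4, y7}), so by Hall's theorem at most 6 of the 7 left vertices can be matched.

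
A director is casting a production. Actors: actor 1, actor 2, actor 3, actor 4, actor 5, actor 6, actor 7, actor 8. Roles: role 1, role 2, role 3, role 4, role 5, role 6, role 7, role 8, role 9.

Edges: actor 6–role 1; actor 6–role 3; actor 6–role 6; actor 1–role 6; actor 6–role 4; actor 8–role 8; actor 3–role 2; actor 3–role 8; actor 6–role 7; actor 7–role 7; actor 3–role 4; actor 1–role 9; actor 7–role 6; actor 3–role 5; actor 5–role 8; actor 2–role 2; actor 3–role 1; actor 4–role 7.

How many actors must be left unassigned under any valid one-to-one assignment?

1

A valid assignment of size 7: actor 1–role 9, actor 2–role 2, actor 3–role 5, actor 4–role 7, actor 5–role 8, actor 6–role 1, actor 7–role 6.
The set {actor 5, actor 8} has only 1 neighbour ({role 8}), so by Hall's theorem at most 7 of the 8 actors can be matched.
That matches 7 of the 8, leaving 1 unmatched; no matching can do better.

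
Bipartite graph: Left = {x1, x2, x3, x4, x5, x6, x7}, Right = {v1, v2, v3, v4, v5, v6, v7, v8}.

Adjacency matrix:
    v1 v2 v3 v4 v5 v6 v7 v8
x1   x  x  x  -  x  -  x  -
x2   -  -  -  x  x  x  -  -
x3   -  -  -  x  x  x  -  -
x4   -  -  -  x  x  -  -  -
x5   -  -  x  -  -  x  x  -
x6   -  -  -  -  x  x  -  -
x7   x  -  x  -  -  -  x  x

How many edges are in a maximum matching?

6

One maximum matching: x1→v2, x2→v6, x3→v5, x4→v4, x5→v3, x7→v7.
The set {x2, x3, x4, x6} has only 3 neighbours ({v4, v5, v6}), so by Hall's theorem at most 6 of the 7 left vertices can be matched.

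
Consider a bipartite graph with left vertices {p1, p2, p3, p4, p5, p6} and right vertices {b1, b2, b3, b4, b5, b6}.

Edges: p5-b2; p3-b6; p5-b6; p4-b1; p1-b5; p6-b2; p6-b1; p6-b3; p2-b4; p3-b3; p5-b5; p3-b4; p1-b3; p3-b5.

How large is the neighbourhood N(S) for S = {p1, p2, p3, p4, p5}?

The union of neighbours of {p1, p2, p3, p4, p5} is {b1, b2, b3, b4, b5, b6}, which has 6 elements.
Since |N(S)| = 6 ≥ |S| = 5, Hall's condition holds for this subset.

6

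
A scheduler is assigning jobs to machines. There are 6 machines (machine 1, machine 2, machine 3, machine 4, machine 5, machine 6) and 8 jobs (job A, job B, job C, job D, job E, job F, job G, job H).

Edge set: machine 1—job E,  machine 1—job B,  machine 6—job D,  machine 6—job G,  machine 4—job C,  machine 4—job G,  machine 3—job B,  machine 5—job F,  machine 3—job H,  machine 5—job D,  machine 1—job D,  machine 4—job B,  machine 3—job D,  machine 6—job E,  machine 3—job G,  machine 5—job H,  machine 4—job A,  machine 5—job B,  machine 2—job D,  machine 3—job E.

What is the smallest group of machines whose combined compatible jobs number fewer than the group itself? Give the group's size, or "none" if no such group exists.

none

A matching saturating every machine exists, for instance machine 1→job E, machine 2→job D, machine 3→job B, machine 4→job A, machine 5→job H, machine 6→job G.
By Hall's marriage theorem, this means |N(S)| ≥ |S| for every subset S, so no violating subset exists.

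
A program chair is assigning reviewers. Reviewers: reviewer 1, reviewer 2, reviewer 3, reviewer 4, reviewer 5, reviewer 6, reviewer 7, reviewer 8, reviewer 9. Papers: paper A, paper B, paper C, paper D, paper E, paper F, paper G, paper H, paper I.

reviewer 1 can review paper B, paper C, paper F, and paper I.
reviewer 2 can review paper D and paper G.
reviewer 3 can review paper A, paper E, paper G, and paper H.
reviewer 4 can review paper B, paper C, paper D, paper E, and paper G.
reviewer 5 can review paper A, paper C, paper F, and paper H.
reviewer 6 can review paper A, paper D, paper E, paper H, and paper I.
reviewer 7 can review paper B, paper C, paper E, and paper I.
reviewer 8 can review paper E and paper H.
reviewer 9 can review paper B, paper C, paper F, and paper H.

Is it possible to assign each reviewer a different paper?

For example, pair reviewer 1→paper F, reviewer 2→paper D, reviewer 3→paper A, reviewer 4→paper G, reviewer 5→paper C, reviewer 6→paper I, reviewer 7→paper B, reviewer 8→paper E, reviewer 9→paper H.
All 9 reviewers are covered.

Yes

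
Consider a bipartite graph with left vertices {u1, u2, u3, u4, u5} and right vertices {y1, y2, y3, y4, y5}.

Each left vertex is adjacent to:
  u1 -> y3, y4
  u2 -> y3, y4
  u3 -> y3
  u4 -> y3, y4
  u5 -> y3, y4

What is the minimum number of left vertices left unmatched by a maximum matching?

3

One maximum matching: u1-y4, u2-y3.
The set {u1, u2, u3, u4, u5} has only 2 neighbours ({y3, y4}), so by Hall's theorem at most 2 of the 5 left vertices can be matched.
That matches 2 of the 5, leaving 3 unmatched; no matching can do better.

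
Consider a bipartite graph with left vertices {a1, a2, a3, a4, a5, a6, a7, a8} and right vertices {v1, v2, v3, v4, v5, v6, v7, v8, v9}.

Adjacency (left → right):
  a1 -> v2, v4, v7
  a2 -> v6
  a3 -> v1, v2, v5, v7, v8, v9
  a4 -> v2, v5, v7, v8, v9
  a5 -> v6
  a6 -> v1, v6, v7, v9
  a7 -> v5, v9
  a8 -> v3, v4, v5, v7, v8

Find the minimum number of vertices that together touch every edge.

The 7 edges a1–v2, a2–v6, a3–v1, a4–v5, a6–v7, a7–v9, a8–v3 form a matching, so any vertex cover needs at least 7 vertices (one per matched edge).
Conversely {a1, a3, a4, a6, a7, a8, v6} meets every edge and has exactly 7 vertices, so 7 is optimal.

7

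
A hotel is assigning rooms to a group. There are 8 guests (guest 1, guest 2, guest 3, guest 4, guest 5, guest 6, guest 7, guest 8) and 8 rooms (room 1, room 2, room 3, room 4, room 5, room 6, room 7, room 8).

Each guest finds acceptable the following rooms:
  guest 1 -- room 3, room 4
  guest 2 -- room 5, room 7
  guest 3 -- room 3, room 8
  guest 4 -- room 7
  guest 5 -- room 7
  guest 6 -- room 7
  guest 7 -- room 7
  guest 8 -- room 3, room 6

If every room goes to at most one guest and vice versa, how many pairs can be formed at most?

A valid assignment of size 5: guest 1–room 4, guest 2–room 5, guest 3–room 8, guest 4–room 7, guest 8–room 3.
The set {guest 4, guest 5, guest 6, guest 7} has only 1 neighbour ({room 7}), so by Hall's theorem at most 5 of the 8 guests can be matched.

5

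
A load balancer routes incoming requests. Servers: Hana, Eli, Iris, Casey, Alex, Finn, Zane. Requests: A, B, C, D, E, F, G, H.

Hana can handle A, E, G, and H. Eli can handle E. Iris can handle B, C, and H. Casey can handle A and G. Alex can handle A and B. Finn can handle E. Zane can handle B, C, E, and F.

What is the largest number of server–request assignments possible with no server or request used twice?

6

For example, pair Hana-H, Eli-E, Iris-C, Casey-G, Alex-A, Zane-B.
The set {Eli, Finn} has only 1 neighbour ({E}), so by Hall's theorem at most 6 of the 7 servers can be matched.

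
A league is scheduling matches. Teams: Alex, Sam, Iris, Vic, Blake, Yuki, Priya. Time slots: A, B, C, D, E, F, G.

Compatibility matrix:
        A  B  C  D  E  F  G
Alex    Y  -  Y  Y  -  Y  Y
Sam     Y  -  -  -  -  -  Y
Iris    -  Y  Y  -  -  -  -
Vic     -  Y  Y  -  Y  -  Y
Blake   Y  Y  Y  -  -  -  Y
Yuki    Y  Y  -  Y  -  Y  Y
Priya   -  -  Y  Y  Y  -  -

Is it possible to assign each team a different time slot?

Yes

For example, pair Alex→D, Sam→A, Iris→C, Vic→B, Blake→G, Yuki→F, Priya→E.
Every team is matched, so this is a perfect matching.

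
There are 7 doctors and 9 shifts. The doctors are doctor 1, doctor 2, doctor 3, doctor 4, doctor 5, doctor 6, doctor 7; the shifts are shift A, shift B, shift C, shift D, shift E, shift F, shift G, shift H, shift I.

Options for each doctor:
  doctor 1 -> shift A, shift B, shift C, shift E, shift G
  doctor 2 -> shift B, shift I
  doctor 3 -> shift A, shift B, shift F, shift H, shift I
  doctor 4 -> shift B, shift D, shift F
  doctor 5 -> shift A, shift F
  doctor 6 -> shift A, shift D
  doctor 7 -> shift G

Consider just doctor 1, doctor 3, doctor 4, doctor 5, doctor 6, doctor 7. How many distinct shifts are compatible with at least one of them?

The union of neighbours of {doctor 1, doctor 3, doctor 4, doctor 5, doctor 6, doctor 7} is {shift A, shift B, shift C, shift D, shift E, shift F, shift G, shift H, shift I}, which has 9 elements.
Since |N(S)| = 9 ≥ |S| = 6, Hall's condition holds for this subset.

9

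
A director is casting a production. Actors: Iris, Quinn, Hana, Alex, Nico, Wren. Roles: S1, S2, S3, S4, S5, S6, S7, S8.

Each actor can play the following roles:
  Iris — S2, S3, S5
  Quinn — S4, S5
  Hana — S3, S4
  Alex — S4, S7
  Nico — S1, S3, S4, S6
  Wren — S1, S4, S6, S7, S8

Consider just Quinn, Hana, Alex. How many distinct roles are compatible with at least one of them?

4

The union of neighbours of {Quinn, Hana, Alex} is {S3, S4, S5, S7}, which has 4 elements.
Since |N(S)| = 4 ≥ |S| = 3, Hall's condition holds for this subset.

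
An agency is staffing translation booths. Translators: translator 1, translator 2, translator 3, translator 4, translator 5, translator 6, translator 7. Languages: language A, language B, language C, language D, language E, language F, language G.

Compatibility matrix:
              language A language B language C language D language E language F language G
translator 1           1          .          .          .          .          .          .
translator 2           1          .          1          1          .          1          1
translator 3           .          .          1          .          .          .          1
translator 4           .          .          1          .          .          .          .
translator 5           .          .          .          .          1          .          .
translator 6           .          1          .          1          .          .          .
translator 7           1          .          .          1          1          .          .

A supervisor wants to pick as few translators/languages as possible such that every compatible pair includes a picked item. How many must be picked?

A maximum matching has 7 edges (e.g. translator 1–language A, translator 2–language F, translator 3–language G, translator 4–language C, translator 5–language E, translator 6–language B, translator 7–language D).
By König's theorem the minimum vertex cover has the same size. One such cover is {translator 1, translator 2, translator 3, translator 4, translator 5, translator 6, translator 7}.

7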